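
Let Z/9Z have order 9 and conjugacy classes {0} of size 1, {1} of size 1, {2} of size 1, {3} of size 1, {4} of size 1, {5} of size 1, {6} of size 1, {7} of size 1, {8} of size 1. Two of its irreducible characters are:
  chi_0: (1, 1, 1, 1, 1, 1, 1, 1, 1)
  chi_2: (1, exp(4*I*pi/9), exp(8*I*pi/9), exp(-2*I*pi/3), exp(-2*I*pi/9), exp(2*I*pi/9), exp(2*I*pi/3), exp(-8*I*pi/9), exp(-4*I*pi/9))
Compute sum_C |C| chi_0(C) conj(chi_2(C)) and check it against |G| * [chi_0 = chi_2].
Sum = 0; so <chi_0, chi_2> = 0 (distinct irreducibles are orthogonal).

Details: Compute term by term over conjugacy classes (|C| * chi_0(C) * conj(chi_2(C))):
  1*(1)*conj(1) + 1*(1)*conj(exp(4*I*pi/9)) + 1*(1)*conj(exp(8*I*pi/9)) + 1*(1)*conj(exp(-2*I*pi/3)) + 1*(1)*conj(exp(-2*I*pi/9)) + 1*(1)*conj(exp(2*I*pi/9)) + 1*(1)*conj(exp(2*I*pi/3)) + 1*(1)*conj(exp(-8*I*pi/9)) + 1*(1)*conj(exp(-4*I*pi/9))
  = (1) + (exp(-4*I*pi/9)) + (exp(-8*I*pi/9)) + (exp(2*I*pi/3)) + (exp(2*I*pi/9)) + (exp(-2*I*pi/9)) + (exp(-2*I*pi/3)) + (exp(8*I*pi/9)) + (exp(4*I*pi/9))
  = 0.
(Exp terms are combined using exp(i*s)*conj(exp(i*t)) = exp(i*(s-t)), and sums of them are collapsed using the identity that for every m > 1 the m distinct m-th roots of unity sum to 0, e.g. 1 + exp(2*I*pi/3) + exp(-2*I*pi/3) = 0.)
Dividing by |G| = 9 gives 0/9 = 0, matching the row-orthogonality relation <chi_0, chi_2> = [chi_0 = chi_2].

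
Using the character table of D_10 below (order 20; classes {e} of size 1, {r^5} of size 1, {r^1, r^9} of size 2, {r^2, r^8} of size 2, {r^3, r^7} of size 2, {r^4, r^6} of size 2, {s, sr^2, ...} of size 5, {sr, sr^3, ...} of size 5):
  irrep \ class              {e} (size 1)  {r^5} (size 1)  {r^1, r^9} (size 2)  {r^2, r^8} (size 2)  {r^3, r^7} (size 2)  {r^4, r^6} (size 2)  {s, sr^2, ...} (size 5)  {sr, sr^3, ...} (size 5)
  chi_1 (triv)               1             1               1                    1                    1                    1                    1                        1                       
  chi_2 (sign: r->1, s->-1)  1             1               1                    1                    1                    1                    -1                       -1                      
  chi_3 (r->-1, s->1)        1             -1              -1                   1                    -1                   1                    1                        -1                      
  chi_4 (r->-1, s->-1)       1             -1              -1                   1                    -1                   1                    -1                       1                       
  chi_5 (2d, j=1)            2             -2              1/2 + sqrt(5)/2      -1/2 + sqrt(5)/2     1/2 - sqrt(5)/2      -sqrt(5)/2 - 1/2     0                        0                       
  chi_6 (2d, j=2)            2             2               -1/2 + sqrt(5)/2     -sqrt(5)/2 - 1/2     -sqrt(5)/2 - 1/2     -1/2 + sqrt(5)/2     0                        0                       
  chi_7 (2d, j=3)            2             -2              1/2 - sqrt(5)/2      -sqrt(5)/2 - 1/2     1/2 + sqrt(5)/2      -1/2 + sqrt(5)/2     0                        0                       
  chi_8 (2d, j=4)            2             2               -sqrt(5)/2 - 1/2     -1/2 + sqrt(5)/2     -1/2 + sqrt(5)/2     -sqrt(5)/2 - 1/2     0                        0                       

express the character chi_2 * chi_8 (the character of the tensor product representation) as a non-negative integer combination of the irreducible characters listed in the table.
chi_2 tensor chi_8 = chi_8 (all other irreducibles have multiplicity 0).

Derivation: The character of a tensor product is the pointwise product (chi_2 * chi_8)(C) = chi_2(C) * chi_8(C):
  {e}: (1)*(2), {r^5}: (1)*(2), {r^1, r^9}: (1)*(-sqrt(5)/2 - 1/2), {r^2, r^8}: (1)*(-1/2 + sqrt(5)/2), {r^3, r^7}: (1)*(-1/2 + sqrt(5)/2), {r^4, r^6}: (1)*(-sqrt(5)/2 - 1/2), {s, sr^2, ...}: (-1)*(0), {sr, sr^3, ...}: (-1)*(0)
so (chi_2 * chi_8) takes values
  {e} -> 2, {r^5} -> 2, {r^1, r^9} -> -sqrt(5)/2 - 1/2, {r^2, r^8} -> -1/2 + sqrt(5)/2, {r^3, r^7} -> -1/2 + sqrt(5)/2, {r^4, r^6} -> -sqrt(5)/2 - 1/2, {s, sr^2, ...} -> 0, {sr, sr^3, ...} -> 0.
Now take the inner product of this character with each irreducible chi from the table, <chi_2*chi_8, chi> = (1/20) sum_C |C| (chi_2*chi_8)(C) conj(chi(C)):
  <chi_2*chi_8, chi_1> = (1/20)[1*(2)*conj(1) + 1*(2)*conj(1) + 2*(-sqrt(5)/2 - 1/2)*conj(1) + 2*(-1/2 + sqrt(5)/2)*conj(1) + 2*(-1/2 + sqrt(5)/2)*conj(1) + 2*(-sqrt(5)/2 - 1/2)*conj(1) + 5*(0)*conj(1) + 5*(0)*conj(1)]
      = (1/20)[(2) + (2) + (-sqrt(5) - 1) + (-1 + sqrt(5)) + (-1 + sqrt(5)) + (-sqrt(5) - 1) + (0) + (0)] = 0/20 = 0
  <chi_2*chi_8, chi_2> = (1/20)[1*(2)*conj(1) + 1*(2)*conj(1) + 2*(-sqrt(5)/2 - 1/2)*conj(1) + 2*(-1/2 + sqrt(5)/2)*conj(1) + 2*(-1/2 + sqrt(5)/2)*conj(1) + 2*(-sqrt(5)/2 - 1/2)*conj(1) + 5*(0)*conj(-1) + 5*(0)*conj(-1)]
      = (1/20)[(2) + (2) + (-sqrt(5) - 1) + (-1 + sqrt(5)) + (-1 + sqrt(5)) + (-sqrt(5) - 1) + (0) + (0)] = 0/20 = 0
  <chi_2*chi_8, chi_3> = (1/20)[1*(2)*conj(1) + 1*(2)*conj(-1) + 2*(-sqrt(5)/2 - 1/2)*conj(-1) + 2*(-1/2 + sqrt(5)/2)*conj(1) + 2*(-1/2 + sqrt(5)/2)*conj(-1) + 2*(-sqrt(5)/2 - 1/2)*conj(1) + 5*(0)*conj(1) + 5*(0)*conj(-1)]
      = (1/20)[(2) + (-2) + (1 + sqrt(5)) + (-1 + sqrt(5)) + (1 - sqrt(5)) + (-sqrt(5) - 1) + (0) + (0)] = 0/20 = 0
  <chi_2*chi_8, chi_4> = (1/20)[1*(2)*conj(1) + 1*(2)*conj(-1) + 2*(-sqrt(5)/2 - 1/2)*conj(-1) + 2*(-1/2 + sqrt(5)/2)*conj(1) + 2*(-1/2 + sqrt(5)/2)*conj(-1) + 2*(-sqrt(5)/2 - 1/2)*conj(1) + 5*(0)*conj(-1) + 5*(0)*conj(1)]
      = (1/20)[(2) + (-2) + (1 + sqrt(5)) + (-1 + sqrt(5)) + (1 - sqrt(5)) + (-sqrt(5) - 1) + (0) + (0)] = 0/20 = 0
  <chi_2*chi_8, chi_5> = (1/20)[1*(2)*conj(2) + 1*(2)*conj(-2) + 2*(-sqrt(5)/2 - 1/2)*conj(1/2 + sqrt(5)/2) + 2*(-1/2 + sqrt(5)/2)*conj(-1/2 + sqrt(5)/2) + 2*(-1/2 + sqrt(5)/2)*conj(1/2 - sqrt(5)/2) + 2*(-sqrt(5)/2 - 1/2)*conj(-sqrt(5)/2 - 1/2) + 5*(0)*conj(0) + 5*(0)*conj(0)]
      = (1/20)[(4) + (-4) + (-3 - sqrt(5)) + (3 - sqrt(5)) + (-3 + sqrt(5)) + (sqrt(5) + 3) + (0) + (0)] = 0/20 = 0
  <chi_2*chi_8, chi_6> = (1/20)[1*(2)*conj(2) + 1*(2)*conj(2) + 2*(-sqrt(5)/2 - 1/2)*conj(-1/2 + sqrt(5)/2) + 2*(-1/2 + sqrt(5)/2)*conj(-sqrt(5)/2 - 1/2) + 2*(-1/2 + sqrt(5)/2)*conj(-sqrt(5)/2 - 1/2) + 2*(-sqrt(5)/2 - 1/2)*conj(-1/2 + sqrt(5)/2) + 5*(0)*conj(0) + 5*(0)*conj(0)]
      = (1/20)[(4) + (4) + (-2) + (-2) + (-2) + (-2) + (0) + (0)] = 0/20 = 0
  <chi_2*chi_8, chi_7> = (1/20)[1*(2)*conj(2) + 1*(2)*conj(-2) + 2*(-sqrt(5)/2 - 1/2)*conj(1/2 - sqrt(5)/2) + 2*(-1/2 + sqrt(5)/2)*conj(-sqrt(5)/2 - 1/2) + 2*(-1/2 + sqrt(5)/2)*conj(1/2 + sqrt(5)/2) + 2*(-sqrt(5)/2 - 1/2)*conj(-1/2 + sqrt(5)/2) + 5*(0)*conj(0) + 5*(0)*conj(0)]
      = (1/20)[(4) + (-4) + (2) + (-2) + (2) + (-2) + (0) + (0)] = 0/20 = 0
  <chi_2*chi_8, chi_8> = (1/20)[1*(2)*conj(2) + 1*(2)*conj(2) + 2*(-sqrt(5)/2 - 1/2)*conj(-sqrt(5)/2 - 1/2) + 2*(-1/2 + sqrt(5)/2)*conj(-1/2 + sqrt(5)/2) + 2*(-1/2 + sqrt(5)/2)*conj(-1/2 + sqrt(5)/2) + 2*(-sqrt(5)/2 - 1/2)*conj(-sqrt(5)/2 - 1/2) + 5*(0)*conj(0) + 5*(0)*conj(0)]
      = (1/20)[(4) + (4) + (sqrt(5) + 3) + (3 - sqrt(5)) + (3 - sqrt(5)) + (sqrt(5) + 3) + (0) + (0)] = 20/20 = 1
Hence the multiplicities are chi_8: 1. Dimension check: dim(chi_2)*dim(chi_8) = 1*2 = 2 and sum (mult * dim) = 1*2 = 2.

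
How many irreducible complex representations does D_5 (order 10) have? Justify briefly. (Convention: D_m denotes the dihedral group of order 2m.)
4

Proof sketch: The number of irreducible complex representations of a finite group equals its number of conjugacy classes. D_5 has 4 conjugacy classes ((n+3)/2 for n odd), so D_5 (order 10) has exactly 4 irreducible complex representations.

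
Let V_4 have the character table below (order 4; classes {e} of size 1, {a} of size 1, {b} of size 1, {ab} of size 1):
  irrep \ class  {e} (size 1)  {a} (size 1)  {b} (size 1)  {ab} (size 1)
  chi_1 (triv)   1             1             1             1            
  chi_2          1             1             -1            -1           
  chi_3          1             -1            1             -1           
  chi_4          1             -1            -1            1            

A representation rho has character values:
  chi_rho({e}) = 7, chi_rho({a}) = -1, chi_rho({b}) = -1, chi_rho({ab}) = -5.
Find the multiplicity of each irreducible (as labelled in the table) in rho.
Multiplicities: chi_1: 0, chi_2: 3, chi_3: 3, chi_4: 1.

Reasoning: Use <chi_rho, chi> = (1/|G|) sum_C |C| * chi_rho(C) * conj(chi(C)) with |G| = 4 for each irreducible chi in the table:
  <chi_rho, chi_1> = (1/4)[1*(7)*conj(1) + 1*(-1)*conj(1) + 1*(-1)*conj(1) + 1*(-5)*conj(1)]
      = (1/4)[(7) + (-1) + (-1) + (-5)] = 0/4 = 0
  <chi_rho, chi_2> = (1/4)[1*(7)*conj(1) + 1*(-1)*conj(1) + 1*(-1)*conj(-1) + 1*(-5)*conj(-1)]
      = (1/4)[(7) + (-1) + (1) + (5)] = 12/4 = 3
  <chi_rho, chi_3> = (1/4)[1*(7)*conj(1) + 1*(-1)*conj(-1) + 1*(-1)*conj(1) + 1*(-5)*conj(-1)]
      = (1/4)[(7) + (1) + (-1) + (5)] = 12/4 = 3
  <chi_rho, chi_4> = (1/4)[1*(7)*conj(1) + 1*(-1)*conj(-1) + 1*(-1)*conj(-1) + 1*(-5)*conj(1)]
      = (1/4)[(7) + (1) + (1) + (-5)] = 4/4 = 1
Dimension check: dim(rho) = sum (mult * dim) = 0*1 + 3*1 + 3*1 + 1*1 = 7 = chi_rho(e) = 7.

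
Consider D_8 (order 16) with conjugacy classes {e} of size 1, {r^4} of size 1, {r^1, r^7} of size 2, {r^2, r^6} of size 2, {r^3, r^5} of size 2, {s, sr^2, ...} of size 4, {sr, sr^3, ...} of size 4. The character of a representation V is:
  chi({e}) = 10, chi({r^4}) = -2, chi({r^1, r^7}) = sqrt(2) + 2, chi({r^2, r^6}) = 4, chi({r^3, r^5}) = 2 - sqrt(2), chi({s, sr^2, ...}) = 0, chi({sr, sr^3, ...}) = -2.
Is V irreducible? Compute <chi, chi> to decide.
Not irreducible (reducible): <chi, chi> = 11 > 1.

Explanation: <chi, chi> = (1/|G|) sum_C |C| * |chi(C)|^2 = (1/16)[1*|10|^2 + 1*|-2|^2 + 2*|sqrt(2) + 2|^2 + 2*|4|^2 + 2*|2 - sqrt(2)|^2 + 4*|0|^2 + 4*|-2|^2]
  = (1/16)[(100) + (4) + (8*sqrt(2) + 12) + (32) + (12 - 8*sqrt(2)) + (0) + (16)] = 176/16 = 11.
A character is irreducible iff <chi, chi> = 1, so this representation is reducible.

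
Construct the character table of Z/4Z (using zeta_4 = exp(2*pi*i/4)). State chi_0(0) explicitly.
Character table of Z/4Z (irreps indexed chi_0,...,chi_3 with chi_k(m) = zeta_4^(k*m), zeta_4 = exp(2*pi*i/4)):
  irrep \ class  {0} (size 1)  {1} (size 1)  {2} (size 1)  {3} (size 1)
  chi_0          1             1             1             1           
  chi_1          1             I             -1            -I          
  chi_2          1             -1            1             -1          
  chi_3          1             -I            -1            I           

Spot check: chi_0(0) = zeta_4^(0*0) = zeta_4^0 = 1.

Solution. Z/4Z is abelian, so all 4 irreducible complex representations are 1-dimensional. They are given by chi_k(m) = zeta_4^(k*m) for k = 0,...,3. Row orthogonality: sum_m chi_k(m) conj(chi_l(m)) = 4 * [k = l].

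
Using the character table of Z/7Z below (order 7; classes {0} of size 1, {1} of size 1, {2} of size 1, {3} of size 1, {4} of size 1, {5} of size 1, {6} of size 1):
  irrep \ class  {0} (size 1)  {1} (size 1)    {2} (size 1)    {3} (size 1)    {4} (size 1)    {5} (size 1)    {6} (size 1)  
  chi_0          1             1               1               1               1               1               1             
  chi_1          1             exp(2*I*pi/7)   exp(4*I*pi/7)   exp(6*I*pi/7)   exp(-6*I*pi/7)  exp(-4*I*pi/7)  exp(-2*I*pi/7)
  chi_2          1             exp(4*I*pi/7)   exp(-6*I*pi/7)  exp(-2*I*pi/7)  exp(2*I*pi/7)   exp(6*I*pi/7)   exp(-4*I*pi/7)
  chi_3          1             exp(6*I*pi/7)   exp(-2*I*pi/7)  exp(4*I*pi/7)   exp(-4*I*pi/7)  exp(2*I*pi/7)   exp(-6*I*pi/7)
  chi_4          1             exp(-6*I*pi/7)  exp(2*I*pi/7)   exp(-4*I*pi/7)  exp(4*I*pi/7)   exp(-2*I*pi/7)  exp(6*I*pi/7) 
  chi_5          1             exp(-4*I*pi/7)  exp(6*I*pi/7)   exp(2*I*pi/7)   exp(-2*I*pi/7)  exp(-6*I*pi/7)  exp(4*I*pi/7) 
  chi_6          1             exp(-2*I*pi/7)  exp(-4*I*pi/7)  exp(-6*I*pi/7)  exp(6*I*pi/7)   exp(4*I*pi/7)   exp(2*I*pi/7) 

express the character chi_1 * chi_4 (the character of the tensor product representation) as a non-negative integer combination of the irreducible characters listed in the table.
chi_1 tensor chi_4 = chi_5 (all other irreducibles have multiplicity 0).

Solution. The character of a tensor product is the pointwise product (chi_1 * chi_4)(C) = chi_1(C) * chi_4(C):
  {0}: (1)*(1), {1}: (exp(2*I*pi/7))*(exp(-6*I*pi/7)), {2}: (exp(4*I*pi/7))*(exp(2*I*pi/7)), {3}: (exp(6*I*pi/7))*(exp(-4*I*pi/7)), {4}: (exp(-6*I*pi/7))*(exp(4*I*pi/7)), {5}: (exp(-4*I*pi/7))*(exp(-2*I*pi/7)), {6}: (exp(-2*I*pi/7))*(exp(6*I*pi/7))
so (chi_1 * chi_4) takes values
  {0} -> 1, {1} -> exp(-4*I*pi/7), {2} -> exp(6*I*pi/7), {3} -> exp(2*I*pi/7), {4} -> exp(-2*I*pi/7), {5} -> exp(-6*I*pi/7), {6} -> exp(4*I*pi/7).
Now take the inner product of this character with each irreducible chi from the table, <chi_1*chi_4, chi> = (1/7) sum_C |C| (chi_1*chi_4)(C) conj(chi(C)):
  <chi_1*chi_4, chi_0> = (1/7)[1*(1)*conj(1) + 1*(exp(-4*I*pi/7))*conj(1) + 1*(exp(6*I*pi/7))*conj(1) + 1*(exp(2*I*pi/7))*conj(1) + 1*(exp(-2*I*pi/7))*conj(1) + 1*(exp(-6*I*pi/7))*conj(1) + 1*(exp(4*I*pi/7))*conj(1)]
      = (1/7)[(1) + (exp(-4*I*pi/7)) + (exp(6*I*pi/7)) + (exp(2*I*pi/7)) + (exp(-2*I*pi/7)) + (exp(-6*I*pi/7)) + (exp(4*I*pi/7))] = 0/7 = 0
  <chi_1*chi_4, chi_1> = (1/7)[1*(1)*conj(1) + 1*(exp(-4*I*pi/7))*conj(exp(2*I*pi/7)) + 1*(exp(6*I*pi/7))*conj(exp(4*I*pi/7)) + 1*(exp(2*I*pi/7))*conj(exp(6*I*pi/7)) + 1*(exp(-2*I*pi/7))*conj(exp(-6*I*pi/7)) + 1*(exp(-6*I*pi/7))*conj(exp(-4*I*pi/7)) + 1*(exp(4*I*pi/7))*conj(exp(-2*I*pi/7))]
      = (1/7)[(1) + (exp(-6*I*pi/7)) + (exp(2*I*pi/7)) + (exp(-4*I*pi/7)) + (exp(4*I*pi/7)) + (exp(-2*I*pi/7)) + (exp(6*I*pi/7))] = 0/7 = 0
  <chi_1*chi_4, chi_2> = (1/7)[1*(1)*conj(1) + 1*(exp(-4*I*pi/7))*conj(exp(4*I*pi/7)) + 1*(exp(6*I*pi/7))*conj(exp(-6*I*pi/7)) + 1*(exp(2*I*pi/7))*conj(exp(-2*I*pi/7)) + 1*(exp(-2*I*pi/7))*conj(exp(2*I*pi/7)) + 1*(exp(-6*I*pi/7))*conj(exp(6*I*pi/7)) + 1*(exp(4*I*pi/7))*conj(exp(-4*I*pi/7))]
      = (1/7)[(1) + (exp(6*I*pi/7)) + (exp(-2*I*pi/7)) + (exp(4*I*pi/7)) + (exp(-4*I*pi/7)) + (exp(2*I*pi/7)) + (exp(-6*I*pi/7))] = 0/7 = 0
  <chi_1*chi_4, chi_3> = (1/7)[1*(1)*conj(1) + 1*(exp(-4*I*pi/7))*conj(exp(6*I*pi/7)) + 1*(exp(6*I*pi/7))*conj(exp(-2*I*pi/7)) + 1*(exp(2*I*pi/7))*conj(exp(4*I*pi/7)) + 1*(exp(-2*I*pi/7))*conj(exp(-4*I*pi/7)) + 1*(exp(-6*I*pi/7))*conj(exp(2*I*pi/7)) + 1*(exp(4*I*pi/7))*conj(exp(-6*I*pi/7))]
      = (1/7)[(1) + (exp(4*I*pi/7)) + (exp(-6*I*pi/7)) + (exp(-2*I*pi/7)) + (exp(2*I*pi/7)) + (exp(6*I*pi/7)) + (exp(-4*I*pi/7))] = 0/7 = 0
  <chi_1*chi_4, chi_4> = (1/7)[1*(1)*conj(1) + 1*(exp(-4*I*pi/7))*conj(exp(-6*I*pi/7)) + 1*(exp(6*I*pi/7))*conj(exp(2*I*pi/7)) + 1*(exp(2*I*pi/7))*conj(exp(-4*I*pi/7)) + 1*(exp(-2*I*pi/7))*conj(exp(4*I*pi/7)) + 1*(exp(-6*I*pi/7))*conj(exp(-2*I*pi/7)) + 1*(exp(4*I*pi/7))*conj(exp(6*I*pi/7))]
      = (1/7)[(1) + (exp(2*I*pi/7)) + (exp(4*I*pi/7)) + (exp(6*I*pi/7)) + (exp(-6*I*pi/7)) + (exp(-4*I*pi/7)) + (exp(-2*I*pi/7))] = 0/7 = 0
  <chi_1*chi_4, chi_5> = (1/7)[1*(1)*conj(1) + 1*(exp(-4*I*pi/7))*conj(exp(-4*I*pi/7)) + 1*(exp(6*I*pi/7))*conj(exp(6*I*pi/7)) + 1*(exp(2*I*pi/7))*conj(exp(2*I*pi/7)) + 1*(exp(-2*I*pi/7))*conj(exp(-2*I*pi/7)) + 1*(exp(-6*I*pi/7))*conj(exp(-6*I*pi/7)) + 1*(exp(4*I*pi/7))*conj(exp(4*I*pi/7))]
      = (1/7)[(1) + (1) + (1) + (1) + (1) + (1) + (1)] = 7/7 = 1
  <chi_1*chi_4, chi_6> = (1/7)[1*(1)*conj(1) + 1*(exp(-4*I*pi/7))*conj(exp(-2*I*pi/7)) + 1*(exp(6*I*pi/7))*conj(exp(-4*I*pi/7)) + 1*(exp(2*I*pi/7))*conj(exp(-6*I*pi/7)) + 1*(exp(-2*I*pi/7))*conj(exp(6*I*pi/7)) + 1*(exp(-6*I*pi/7))*conj(exp(4*I*pi/7)) + 1*(exp(4*I*pi/7))*conj(exp(2*I*pi/7))]
      = (1/7)[(1) + (exp(-2*I*pi/7)) + (exp(-4*I*pi/7)) + (exp(-6*I*pi/7)) + (exp(6*I*pi/7)) + (exp(4*I*pi/7)) + (exp(2*I*pi/7))] = 0/7 = 0
(Exp terms are combined using exp(i*s)*conj(exp(i*t)) = exp(i*(s-t)), and sums of them are collapsed using the identity that for every m > 1 the m distinct m-th roots of unity sum to 0, e.g. 1 + exp(2*I*pi/3) + exp(-2*I*pi/3) = 0.)
Hence the multiplicities are chi_5: 1. Dimension check: dim(chi_1)*dim(chi_4) = 1*1 = 1 and sum (mult * dim) = 1*1 = 1.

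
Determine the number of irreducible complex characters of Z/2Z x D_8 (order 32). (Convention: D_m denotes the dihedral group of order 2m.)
14

Working: The number of irreducible complex representations of a finite group equals its number of conjugacy classes. For a direct product, #classes(G x H) = #classes(G) * #classes(H). Z/2Z has 2 classes (abelian), D_8 has 7 classes, so 2 * 7 = 14, so Z/2Z x D_8 (order 32) has exactly 14 irreducible complex representations.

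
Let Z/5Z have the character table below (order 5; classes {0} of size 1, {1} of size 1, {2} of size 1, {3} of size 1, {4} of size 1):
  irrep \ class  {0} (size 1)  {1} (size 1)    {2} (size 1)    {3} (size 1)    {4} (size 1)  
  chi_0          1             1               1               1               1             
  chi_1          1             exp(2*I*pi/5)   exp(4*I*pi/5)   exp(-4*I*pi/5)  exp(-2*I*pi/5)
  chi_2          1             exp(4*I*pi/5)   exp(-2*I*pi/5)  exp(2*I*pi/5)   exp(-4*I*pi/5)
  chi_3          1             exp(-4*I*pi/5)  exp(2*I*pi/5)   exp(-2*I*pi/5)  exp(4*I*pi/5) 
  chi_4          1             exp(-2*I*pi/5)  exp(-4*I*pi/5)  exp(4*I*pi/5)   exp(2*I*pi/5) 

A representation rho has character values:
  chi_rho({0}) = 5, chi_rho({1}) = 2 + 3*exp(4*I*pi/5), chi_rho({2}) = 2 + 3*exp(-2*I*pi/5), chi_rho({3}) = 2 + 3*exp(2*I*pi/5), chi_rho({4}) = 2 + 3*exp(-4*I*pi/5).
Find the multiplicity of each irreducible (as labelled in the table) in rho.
Multiplicities: chi_0: 2, chi_1: 0, chi_2: 3, chi_3: 0, chi_4: 0.

Argument: Use <chi_rho, chi> = (1/|G|) sum_C |C| * chi_rho(C) * conj(chi(C)) with |G| = 5 for each irreducible chi in the table:
  <chi_rho, chi_0> = (1/5)[1*(5)*conj(1) + 1*(2 + 3*exp(4*I*pi/5))*conj(1) + 1*(2 + 3*exp(-2*I*pi/5))*conj(1) + 1*(2 + 3*exp(2*I*pi/5))*conj(1) + 1*(2 + 3*exp(-4*I*pi/5))*conj(1)]
      = (1/5)[(5) + (2 + 3*exp(4*I*pi/5)) + (2 + 3*exp(-2*I*pi/5)) + (2 + 3*exp(2*I*pi/5)) + (2 + 3*exp(-4*I*pi/5))] = 10/5 = 2
  <chi_rho, chi_1> = (1/5)[1*(5)*conj(1) + 1*(2 + 3*exp(4*I*pi/5))*conj(exp(2*I*pi/5)) + 1*(2 + 3*exp(-2*I*pi/5))*conj(exp(4*I*pi/5)) + 1*(2 + 3*exp(2*I*pi/5))*conj(exp(-4*I*pi/5)) + 1*(2 + 3*exp(-4*I*pi/5))*conj(exp(-2*I*pi/5))]
      = (1/5)[(5) + (2*exp(-2*I*pi/5) + 3*exp(2*I*pi/5)) + (2*exp(-4*I*pi/5) + 3*exp(4*I*pi/5)) + (3*exp(-4*I*pi/5) + 2*exp(4*I*pi/5)) + (3*exp(-2*I*pi/5) + 2*exp(2*I*pi/5))] = 0/5 = 0
  <chi_rho, chi_2> = (1/5)[1*(5)*conj(1) + 1*(2 + 3*exp(4*I*pi/5))*conj(exp(4*I*pi/5)) + 1*(2 + 3*exp(-2*I*pi/5))*conj(exp(-2*I*pi/5)) + 1*(2 + 3*exp(2*I*pi/5))*conj(exp(2*I*pi/5)) + 1*(2 + 3*exp(-4*I*pi/5))*conj(exp(-4*I*pi/5))]
      = (1/5)[(5) + (3 + 2*exp(-4*I*pi/5)) + (3 + 2*exp(2*I*pi/5)) + (3 + 2*exp(-2*I*pi/5)) + (3 + 2*exp(4*I*pi/5))] = 15/5 = 3
  <chi_rho, chi_3> = (1/5)[1*(5)*conj(1) + 1*(2 + 3*exp(4*I*pi/5))*conj(exp(-4*I*pi/5)) + 1*(2 + 3*exp(-2*I*pi/5))*conj(exp(2*I*pi/5)) + 1*(2 + 3*exp(2*I*pi/5))*conj(exp(-2*I*pi/5)) + 1*(2 + 3*exp(-4*I*pi/5))*conj(exp(4*I*pi/5))]
      = (1/5)[(5) + (3*exp(-2*I*pi/5) + 2*exp(4*I*pi/5)) + (2*exp(-2*I*pi/5) + 3*exp(-4*I*pi/5)) + (3*exp(4*I*pi/5) + 2*exp(2*I*pi/5)) + (2*exp(-4*I*pi/5) + 3*exp(2*I*pi/5))] = 0/5 = 0
  <chi_rho, chi_4> = (1/5)[1*(5)*conj(1) + 1*(2 + 3*exp(4*I*pi/5))*conj(exp(-2*I*pi/5)) + 1*(2 + 3*exp(-2*I*pi/5))*conj(exp(-4*I*pi/5)) + 1*(2 + 3*exp(2*I*pi/5))*conj(exp(4*I*pi/5)) + 1*(2 + 3*exp(-4*I*pi/5))*conj(exp(2*I*pi/5))]
      = (1/5)[(5) + (3*exp(-4*I*pi/5) + 2*exp(2*I*pi/5)) + (2*exp(4*I*pi/5) + 3*exp(2*I*pi/5)) + (3*exp(-2*I*pi/5) + 2*exp(-4*I*pi/5)) + (2*exp(-2*I*pi/5) + 3*exp(4*I*pi/5))] = 0/5 = 0
(Exp terms are combined using exp(i*s)*conj(exp(i*t)) = exp(i*(s-t)), and sums of them are collapsed using the identity that for every m > 1 the m distinct m-th roots of unity sum to 0, e.g. 1 + exp(2*I*pi/3) + exp(-2*I*pi/3) = 0.)
Dimension check: dim(rho) = sum (mult * dim) = 2*1 + 0*1 + 3*1 + 0*1 + 0*1 = 5 = chi_rho(e) = 5.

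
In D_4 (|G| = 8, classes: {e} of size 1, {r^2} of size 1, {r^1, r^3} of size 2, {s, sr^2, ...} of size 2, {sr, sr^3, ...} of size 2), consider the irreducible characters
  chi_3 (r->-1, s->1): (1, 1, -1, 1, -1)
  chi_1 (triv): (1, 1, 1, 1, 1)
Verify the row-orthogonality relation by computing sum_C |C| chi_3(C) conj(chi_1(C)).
Sum = 0; so <chi_3, chi_1> = 0 (distinct irreducibles are orthogonal).

Argument: Compute term by term over conjugacy classes (|C| * chi_3(C) * conj(chi_1(C))):
  1*(1)*conj(1) + 1*(1)*conj(1) + 2*(-1)*conj(1) + 2*(1)*conj(1) + 2*(-1)*conj(1)
  = (1) + (1) + (-2) + (2) + (-2)
  = 0.
Dividing by |G| = 8 gives 0/8 = 0, matching the row-orthogonality relation <chi_3, chi_1> = [chi_3 = chi_1].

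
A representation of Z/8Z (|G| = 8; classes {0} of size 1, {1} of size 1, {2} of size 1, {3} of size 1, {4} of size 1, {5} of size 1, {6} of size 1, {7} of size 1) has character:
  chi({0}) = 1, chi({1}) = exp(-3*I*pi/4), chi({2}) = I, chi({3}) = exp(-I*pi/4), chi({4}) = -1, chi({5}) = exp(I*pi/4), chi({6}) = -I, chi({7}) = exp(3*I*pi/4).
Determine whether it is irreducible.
Irreducible: <chi, chi> = 1.

Why: <chi, chi> = (1/|G|) sum_C |C| * |chi(C)|^2 = (1/8)[1*|1|^2 + 1*|exp(-3*I*pi/4)|^2 + 1*|I|^2 + 1*|exp(-I*pi/4)|^2 + 1*|-1|^2 + 1*|exp(I*pi/4)|^2 + 1*|-I|^2 + 1*|exp(3*I*pi/4)|^2]
  = (1/8)[(1) + (1) + (1) + (1) + (1) + (1) + (1) + (1)] = 8/8 = 1.
(Exp terms are combined using exp(i*s)*conj(exp(i*t)) = exp(i*(s-t)), and sums of them are collapsed using the identity that for every m > 1 the m distinct m-th roots of unity sum to 0, e.g. 1 + exp(2*I*pi/3) + exp(-2*I*pi/3) = 0.)
A character is irreducible iff <chi, chi> = 1, so this representation is irreducible.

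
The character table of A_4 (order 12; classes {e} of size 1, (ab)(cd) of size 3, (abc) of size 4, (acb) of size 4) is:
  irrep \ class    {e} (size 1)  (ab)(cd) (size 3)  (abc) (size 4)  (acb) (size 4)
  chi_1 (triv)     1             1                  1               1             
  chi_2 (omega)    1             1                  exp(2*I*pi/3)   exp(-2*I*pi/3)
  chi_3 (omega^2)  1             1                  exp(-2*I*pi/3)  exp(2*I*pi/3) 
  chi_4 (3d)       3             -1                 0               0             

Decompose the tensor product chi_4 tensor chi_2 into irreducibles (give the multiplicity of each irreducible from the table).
chi_4 tensor chi_2 = chi_4 (all other irreducibles have multiplicity 0).

The character of a tensor product is the pointwise product (chi_4 * chi_2)(C) = chi_4(C) * chi_2(C):
  {e}: (3)*(1), (ab)(cd): (-1)*(1), (abc): (0)*(exp(2*I*pi/3)), (acb): (0)*(exp(-2*I*pi/3))
so (chi_4 * chi_2) takes values
  {e} -> 3, (ab)(cd) -> -1, (abc) -> 0, (acb) -> 0.
Now take the inner product of this character with each irreducible chi from the table, <chi_4*chi_2, chi> = (1/12) sum_C |C| (chi_4*chi_2)(C) conj(chi(C)):
  <chi_4*chi_2, chi_1> = (1/12)[1*(3)*conj(1) + 3*(-1)*conj(1) + 4*(0)*conj(1) + 4*(0)*conj(1)]
      = (1/12)[(3) + (-3) + (0) + (0)] = 0/12 = 0
  <chi_4*chi_2, chi_2> = (1/12)[1*(3)*conj(1) + 3*(-1)*conj(1) + 4*(0)*conj(exp(2*I*pi/3)) + 4*(0)*conj(exp(-2*I*pi/3))]
      = (1/12)[(3) + (-3) + (0) + (0)] = 0/12 = 0
  <chi_4*chi_2, chi_3> = (1/12)[1*(3)*conj(1) + 3*(-1)*conj(1) + 4*(0)*conj(exp(-2*I*pi/3)) + 4*(0)*conj(exp(2*I*pi/3))]
      = (1/12)[(3) + (-3) + (0) + (0)] = 0/12 = 0
  <chi_4*chi_2, chi_4> = (1/12)[1*(3)*conj(3) + 3*(-1)*conj(-1) + 4*(0)*conj(0) + 4*(0)*conj(0)]
      = (1/12)[(9) + (3) + (0) + (0)] = 12/12 = 1
(Exp terms are combined using exp(i*s)*conj(exp(i*t)) = exp(i*(s-t)), and sums of them are collapsed using the identity that for every m > 1 the m distinct m-th roots of unity sum to 0, e.g. 1 + exp(2*I*pi/3) + exp(-2*I*pi/3) = 0.)
Hence the multiplicities are chi_4: 1. Dimension check: dim(chi_4)*dim(chi_2) = 3*1 = 3 and sum (mult * dim) = 1*3 = 3.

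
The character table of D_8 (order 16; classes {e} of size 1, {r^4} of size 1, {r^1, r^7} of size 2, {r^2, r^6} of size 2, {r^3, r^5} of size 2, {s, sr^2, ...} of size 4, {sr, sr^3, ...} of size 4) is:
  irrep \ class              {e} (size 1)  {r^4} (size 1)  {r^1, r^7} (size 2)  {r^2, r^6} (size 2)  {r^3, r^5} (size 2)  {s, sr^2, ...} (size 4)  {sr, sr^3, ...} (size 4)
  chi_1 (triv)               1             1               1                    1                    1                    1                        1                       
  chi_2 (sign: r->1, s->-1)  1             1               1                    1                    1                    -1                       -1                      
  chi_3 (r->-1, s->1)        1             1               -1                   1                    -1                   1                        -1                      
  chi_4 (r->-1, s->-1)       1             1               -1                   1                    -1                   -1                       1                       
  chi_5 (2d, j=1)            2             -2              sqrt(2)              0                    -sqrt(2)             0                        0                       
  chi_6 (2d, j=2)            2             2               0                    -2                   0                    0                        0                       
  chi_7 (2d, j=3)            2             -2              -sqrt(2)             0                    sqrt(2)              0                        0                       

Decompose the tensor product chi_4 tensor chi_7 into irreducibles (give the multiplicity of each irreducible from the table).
chi_4 tensor chi_7 = chi_5 (all other irreducibles have multiplicity 0).

The character of a tensor product is the pointwise product (chi_4 * chi_7)(C) = chi_4(C) * chi_7(C):
  {e}: (1)*(2), {r^4}: (1)*(-2), {r^1, r^7}: (-1)*(-sqrt(2)), {r^2, r^6}: (1)*(0), {r^3, r^5}: (-1)*(sqrt(2)), {s, sr^2, ...}: (-1)*(0), {sr, sr^3, ...}: (1)*(0)
so (chi_4 * chi_7) takes values
  {e} -> 2, {r^4} -> -2, {r^1, r^7} -> sqrt(2), {r^2, r^6} -> 0, {r^3, r^5} -> -sqrt(2), {s, sr^2, ...} -> 0, {sr, sr^3, ...} -> 0.
Now take the inner product of this character with each irreducible chi from the table, <chi_4*chi_7, chi> = (1/16) sum_C |C| (chi_4*chi_7)(C) conj(chi(C)):
  <chi_4*chi_7, chi_1> = (1/16)[1*(2)*conj(1) + 1*(-2)*conj(1) + 2*(sqrt(2))*conj(1) + 2*(0)*conj(1) + 2*(-sqrt(2))*conj(1) + 4*(0)*conj(1) + 4*(0)*conj(1)]
      = (1/16)[(2) + (-2) + (2*sqrt(2)) + (0) + (-2*sqrt(2)) + (0) + (0)] = 0/16 = 0
  <chi_4*chi_7, chi_2> = (1/16)[1*(2)*conj(1) + 1*(-2)*conj(1) + 2*(sqrt(2))*conj(1) + 2*(0)*conj(1) + 2*(-sqrt(2))*conj(1) + 4*(0)*conj(-1) + 4*(0)*conj(-1)]
      = (1/16)[(2) + (-2) + (2*sqrt(2)) + (0) + (-2*sqrt(2)) + (0) + (0)] = 0/16 = 0
  <chi_4*chi_7, chi_3> = (1/16)[1*(2)*conj(1) + 1*(-2)*conj(1) + 2*(sqrt(2))*conj(-1) + 2*(0)*conj(1) + 2*(-sqrt(2))*conj(-1) + 4*(0)*conj(1) + 4*(0)*conj(-1)]
      = (1/16)[(2) + (-2) + (-2*sqrt(2)) + (0) + (2*sqrt(2)) + (0) + (0)] = 0/16 = 0
  <chi_4*chi_7, chi_4> = (1/16)[1*(2)*conj(1) + 1*(-2)*conj(1) + 2*(sqrt(2))*conj(-1) + 2*(0)*conj(1) + 2*(-sqrt(2))*conj(-1) + 4*(0)*conj(-1) + 4*(0)*conj(1)]
      = (1/16)[(2) + (-2) + (-2*sqrt(2)) + (0) + (2*sqrt(2)) + (0) + (0)] = 0/16 = 0
  <chi_4*chi_7, chi_5> = (1/16)[1*(2)*conj(2) + 1*(-2)*conj(-2) + 2*(sqrt(2))*conj(sqrt(2)) + 2*(0)*conj(0) + 2*(-sqrt(2))*conj(-sqrt(2)) + 4*(0)*conj(0) + 4*(0)*conj(0)]
      = (1/16)[(4) + (4) + (4) + (0) + (4) + (0) + (0)] = 16/16 = 1
  <chi_4*chi_7, chi_6> = (1/16)[1*(2)*conj(2) + 1*(-2)*conj(2) + 2*(sqrt(2))*conj(0) + 2*(0)*conj(-2) + 2*(-sqrt(2))*conj(0) + 4*(0)*conj(0) + 4*(0)*conj(0)]
      = (1/16)[(4) + (-4) + (0) + (0) + (0) + (0) + (0)] = 0/16 = 0
  <chi_4*chi_7, chi_7> = (1/16)[1*(2)*conj(2) + 1*(-2)*conj(-2) + 2*(sqrt(2))*conj(-sqrt(2)) + 2*(0)*conj(0) + 2*(-sqrt(2))*conj(sqrt(2)) + 4*(0)*conj(0) + 4*(0)*conj(0)]
      = (1/16)[(4) + (4) + (-4) + (0) + (-4) + (0) + (0)] = 0/16 = 0
Hence the multiplicities are chi_5: 1. Dimension check: dim(chi_4)*dim(chi_7) = 1*2 = 2 and sum (mult * dim) = 1*2 = 2.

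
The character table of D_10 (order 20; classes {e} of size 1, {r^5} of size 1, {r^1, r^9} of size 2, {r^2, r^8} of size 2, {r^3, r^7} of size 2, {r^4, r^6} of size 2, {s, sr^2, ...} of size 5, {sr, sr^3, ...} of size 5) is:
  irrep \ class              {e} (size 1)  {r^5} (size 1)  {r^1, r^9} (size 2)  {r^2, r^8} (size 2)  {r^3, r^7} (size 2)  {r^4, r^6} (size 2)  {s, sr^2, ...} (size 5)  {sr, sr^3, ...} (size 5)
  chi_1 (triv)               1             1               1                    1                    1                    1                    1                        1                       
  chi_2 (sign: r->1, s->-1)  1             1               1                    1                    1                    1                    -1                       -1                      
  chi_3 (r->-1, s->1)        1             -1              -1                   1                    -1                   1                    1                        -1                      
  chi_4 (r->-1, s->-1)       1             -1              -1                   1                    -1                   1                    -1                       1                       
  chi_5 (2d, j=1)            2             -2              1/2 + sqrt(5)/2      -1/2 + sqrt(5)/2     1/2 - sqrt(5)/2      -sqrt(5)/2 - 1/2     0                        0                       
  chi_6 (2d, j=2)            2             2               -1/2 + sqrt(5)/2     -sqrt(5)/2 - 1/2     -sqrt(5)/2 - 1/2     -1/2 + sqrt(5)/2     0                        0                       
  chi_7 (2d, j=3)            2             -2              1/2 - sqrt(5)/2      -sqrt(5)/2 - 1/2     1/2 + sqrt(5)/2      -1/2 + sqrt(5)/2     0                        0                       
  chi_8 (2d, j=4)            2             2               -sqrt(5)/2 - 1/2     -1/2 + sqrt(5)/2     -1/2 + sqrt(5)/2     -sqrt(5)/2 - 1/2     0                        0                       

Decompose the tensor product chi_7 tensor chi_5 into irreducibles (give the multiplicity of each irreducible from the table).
chi_7 tensor chi_5 = chi_6 + chi_8 (all other irreducibles have multiplicity 0).

Working: The character of a tensor product is the pointwise product (chi_7 * chi_5)(C) = chi_7(C) * chi_5(C):
  {e}: (2)*(2), {r^5}: (-2)*(-2), {r^1, r^9}: (1/2 - sqrt(5)/2)*(1/2 + sqrt(5)/2), {r^2, r^8}: (-sqrt(5)/2 - 1/2)*(-1/2 + sqrt(5)/2), {r^3, r^7}: (1/2 + sqrt(5)/2)*(1/2 - sqrt(5)/2), {r^4, r^6}: (-1/2 + sqrt(5)/2)*(-sqrt(5)/2 - 1/2), {s, sr^2, ...}: (0)*(0), {sr, sr^3, ...}: (0)*(0)
so (chi_7 * chi_5) takes values
  {e} -> 4, {r^5} -> 4, {r^1, r^9} -> -1, {r^2, r^8} -> -1, {r^3, r^7} -> -1, {r^4, r^6} -> -1, {s, sr^2, ...} -> 0, {sr, sr^3, ...} -> 0.
Now take the inner product of this character with each irreducible chi from the table, <chi_7*chi_5, chi> = (1/20) sum_C |C| (chi_7*chi_5)(C) conj(chi(C)):
  <chi_7*chi_5, chi_1> = (1/20)[1*(4)*conj(1) + 1*(4)*conj(1) + 2*(-1)*conj(1) + 2*(-1)*conj(1) + 2*(-1)*conj(1) + 2*(-1)*conj(1) + 5*(0)*conj(1) + 5*(0)*conj(1)]
      = (1/20)[(4) + (4) + (-2) + (-2) + (-2) + (-2) + (0) + (0)] = 0/20 = 0
  <chi_7*chi_5, chi_2> = (1/20)[1*(4)*conj(1) + 1*(4)*conj(1) + 2*(-1)*conj(1) + 2*(-1)*conj(1) + 2*(-1)*conj(1) + 2*(-1)*conj(1) + 5*(0)*conj(-1) + 5*(0)*conj(-1)]
      = (1/20)[(4) + (4) + (-2) + (-2) + (-2) + (-2) + (0) + (0)] = 0/20 = 0
  <chi_7*chi_5, chi_3> = (1/20)[1*(4)*conj(1) + 1*(4)*conj(-1) + 2*(-1)*conj(-1) + 2*(-1)*conj(1) + 2*(-1)*conj(-1) + 2*(-1)*conj(1) + 5*(0)*conj(1) + 5*(0)*conj(-1)]
      = (1/20)[(4) + (-4) + (2) + (-2) + (2) + (-2) + (0) + (0)] = 0/20 = 0
  <chi_7*chi_5, chi_4> = (1/20)[1*(4)*conj(1) + 1*(4)*conj(-1) + 2*(-1)*conj(-1) + 2*(-1)*conj(1) + 2*(-1)*conj(-1) + 2*(-1)*conj(1) + 5*(0)*conj(-1) + 5*(0)*conj(1)]
      = (1/20)[(4) + (-4) + (2) + (-2) + (2) + (-2) + (0) + (0)] = 0/20 = 0
  <chi_7*chi_5, chi_5> = (1/20)[1*(4)*conj(2) + 1*(4)*conj(-2) + 2*(-1)*conj(1/2 + sqrt(5)/2) + 2*(-1)*conj(-1/2 + sqrt(5)/2) + 2*(-1)*conj(1/2 - sqrt(5)/2) + 2*(-1)*conj(-sqrt(5)/2 - 1/2) + 5*(0)*conj(0) + 5*(0)*conj(0)]
      = (1/20)[(8) + (-8) + (-sqrt(5) - 1) + (1 - sqrt(5)) + (-1 + sqrt(5)) + (1 + sqrt(5)) + (0) + (0)] = 0/20 = 0
  <chi_7*chi_5, chi_6> = (1/20)[1*(4)*conj(2) + 1*(4)*conj(2) + 2*(-1)*conj(-1/2 + sqrt(5)/2) + 2*(-1)*conj(-sqrt(5)/2 - 1/2) + 2*(-1)*conj(-sqrt(5)/2 - 1/2) + 2*(-1)*conj(-1/2 + sqrt(5)/2) + 5*(0)*conj(0) + 5*(0)*conj(0)]
      = (1/20)[(8) + (8) + (1 - sqrt(5)) + (1 + sqrt(5)) + (1 + sqrt(5)) + (1 - sqrt(5)) + (0) + (0)] = 20/20 = 1
  <chi_7*chi_5, chi_7> = (1/20)[1*(4)*conj(2) + 1*(4)*conj(-2) + 2*(-1)*conj(1/2 - sqrt(5)/2) + 2*(-1)*conj(-sqrt(5)/2 - 1/2) + 2*(-1)*conj(1/2 + sqrt(5)/2) + 2*(-1)*conj(-1/2 + sqrt(5)/2) + 5*(0)*conj(0) + 5*(0)*conj(0)]
      = (1/20)[(8) + (-8) + (-1 + sqrt(5)) + (1 + sqrt(5)) + (-sqrt(5) - 1) + (1 - sqrt(5)) + (0) + (0)] = 0/20 = 0
  <chi_7*chi_5, chi_8> = (1/20)[1*(4)*conj(2) + 1*(4)*conj(2) + 2*(-1)*conj(-sqrt(5)/2 - 1/2) + 2*(-1)*conj(-1/2 + sqrt(5)/2) + 2*(-1)*conj(-1/2 + sqrt(5)/2) + 2*(-1)*conj(-sqrt(5)/2 - 1/2) + 5*(0)*conj(0) + 5*(0)*conj(0)]
      = (1/20)[(8) + (8) + (1 + sqrt(5)) + (1 - sqrt(5)) + (1 - sqrt(5)) + (1 + sqrt(5)) + (0) + (0)] = 20/20 = 1
Hence the multiplicities are chi_6: 1, chi_8: 1. Dimension check: dim(chi_7)*dim(chi_5) = 2*2 = 4 and sum (mult * dim) = 1*2 + 1*2 = 4.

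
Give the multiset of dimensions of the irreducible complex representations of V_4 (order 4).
Dimensions: 1, 1, 1, 1

There are 4 irreducibles (= number of conjugacy classes). Their dimensions d_i satisfy sum d_i^2 = |G| = 4: 1 + 1 + 1 + 1 = 4.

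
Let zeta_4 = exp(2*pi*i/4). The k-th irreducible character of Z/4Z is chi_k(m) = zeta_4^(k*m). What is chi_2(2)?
chi_2(2) = zeta_4^4 = 1

Justification: chi_2(2) = zeta_4^(2*2) = zeta_4^4. Since zeta_4^4 = 1, this equals zeta_4^0 = exp(2*pi*i*0/4) = 1.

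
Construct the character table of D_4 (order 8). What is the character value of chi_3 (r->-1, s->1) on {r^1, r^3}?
Conjugacy classes: {e} of size 1, {r^2} of size 1, {r^1, r^3} of size 2, {s, sr^2, ...} of size 2, {sr, sr^3, ...} of size 2.
Character table:
  irrep \ class              {e} (size 1)  {r^2} (size 1)  {r^1, r^3} (size 2)  {s, sr^2, ...} (size 2)  {sr, sr^3, ...} (size 2)
  chi_1 (triv)               1             1               1                    1                        1                       
  chi_2 (sign: r->1, s->-1)  1             1               1                    -1                       -1                      
  chi_3 (r->-1, s->1)        1             1               -1                   1                        -1                      
  chi_4 (r->-1, s->-1)       1             1               -1                   -1                       1                       
  chi_5 (2d, j=1)            2             -2              0                    0                        0                       

Spot check: chi_3 (r->-1, s->1) on {r^1, r^3} = -1.

Argument: D_4 has order 2*4 = 8 with 5 conjugacy classes, hence 5 irreducibles. Sum of squared dims 1 + 1 + 1 + 1 + 4 = 8 = |G|. Linear characters come from the abelianisation; the 2-dimensional irreps have character r^k -> 2*cos(2*pi*j*k/4), reflections -> 0.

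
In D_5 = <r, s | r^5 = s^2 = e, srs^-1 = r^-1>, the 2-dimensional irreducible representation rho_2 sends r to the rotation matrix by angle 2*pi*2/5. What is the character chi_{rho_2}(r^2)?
chi_{rho_2}(r^2) = 2*cos(2*pi*2*2/5) = -1/2 + sqrt(5)/2

Reasoning: rho_2(r^2) is rotation by angle 2*pi*2*2/5, whose trace is 2*cos(2*pi*2*2/5) = -1/2 + sqrt(5)/2.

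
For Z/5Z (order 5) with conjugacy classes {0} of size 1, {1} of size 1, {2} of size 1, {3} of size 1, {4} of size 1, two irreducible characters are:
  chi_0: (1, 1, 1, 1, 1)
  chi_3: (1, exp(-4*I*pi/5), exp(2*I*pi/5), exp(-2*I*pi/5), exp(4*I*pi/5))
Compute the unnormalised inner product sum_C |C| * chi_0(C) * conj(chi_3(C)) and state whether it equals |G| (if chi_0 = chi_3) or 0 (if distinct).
Sum = 0; so <chi_0, chi_3> = 0 (distinct irreducibles are orthogonal).

Compute term by term over conjugacy classes (|C| * chi_0(C) * conj(chi_3(C))):
  1*(1)*conj(1) + 1*(1)*conj(exp(-4*I*pi/5)) + 1*(1)*conj(exp(2*I*pi/5)) + 1*(1)*conj(exp(-2*I*pi/5)) + 1*(1)*conj(exp(4*I*pi/5))
  = (1) + (exp(4*I*pi/5)) + (exp(-2*I*pi/5)) + (exp(2*I*pi/5)) + (exp(-4*I*pi/5))
  = 0.
(Exp terms are combined using exp(i*s)*conj(exp(i*t)) = exp(i*(s-t)), and sums of them are collapsed using the identity that for every m > 1 the m distinct m-th roots of unity sum to 0, e.g. 1 + exp(2*I*pi/3) + exp(-2*I*pi/3) = 0.)
Dividing by |G| = 5 gives 0/5 = 0, matching the row-orthogonality relation <chi_0, chi_3> = [chi_0 = chi_3].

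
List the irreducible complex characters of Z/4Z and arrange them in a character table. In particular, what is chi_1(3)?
Character table of Z/4Z (irreps indexed chi_0,...,chi_3 with chi_k(m) = zeta_4^(k*m), zeta_4 = exp(2*pi*i/4)):
  irrep \ class  {0} (size 1)  {1} (size 1)  {2} (size 1)  {3} (size 1)
  chi_0          1             1             1             1           
  chi_1          1             I             -1            -I          
  chi_2          1             -1            1             -1          
  chi_3          1             -I            -1            I           

Spot check: chi_1(3) = zeta_4^(1*3) = zeta_4^3 = -I.

Argument: Z/4Z is abelian, so all 4 irreducible complex representations are 1-dimensional. They are given by chi_k(m) = zeta_4^(k*m) for k = 0,...,3. Row orthogonality: sum_m chi_k(m) conj(chi_l(m)) = 4 * [k = l].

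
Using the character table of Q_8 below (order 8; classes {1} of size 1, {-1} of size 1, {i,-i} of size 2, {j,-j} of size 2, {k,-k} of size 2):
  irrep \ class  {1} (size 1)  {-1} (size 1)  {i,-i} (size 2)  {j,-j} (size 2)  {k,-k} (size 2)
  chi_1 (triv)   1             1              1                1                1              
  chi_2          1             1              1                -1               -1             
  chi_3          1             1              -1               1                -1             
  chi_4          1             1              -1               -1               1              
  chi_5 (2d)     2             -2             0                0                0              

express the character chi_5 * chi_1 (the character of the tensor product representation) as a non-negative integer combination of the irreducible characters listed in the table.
chi_5 tensor chi_1 = chi_5 (all other irreducibles have multiplicity 0).

Details: The character of a tensor product is the pointwise product (chi_5 * chi_1)(C) = chi_5(C) * chi_1(C):
  {1}: (2)*(1), {-1}: (-2)*(1), {i,-i}: (0)*(1), {j,-j}: (0)*(1), {k,-k}: (0)*(1)
so (chi_5 * chi_1) takes values
  {1} -> 2, {-1} -> -2, {i,-i} -> 0, {j,-j} -> 0, {k,-k} -> 0.
Now take the inner product of this character with each irreducible chi from the table, <chi_5*chi_1, chi> = (1/8) sum_C |C| (chi_5*chi_1)(C) conj(chi(C)):
  <chi_5*chi_1, chi_1> = (1/8)[1*(2)*conj(1) + 1*(-2)*conj(1) + 2*(0)*conj(1) + 2*(0)*conj(1) + 2*(0)*conj(1)]
      = (1/8)[(2) + (-2) + (0) + (0) + (0)] = 0/8 = 0
  <chi_5*chi_1, chi_2> = (1/8)[1*(2)*conj(1) + 1*(-2)*conj(1) + 2*(0)*conj(1) + 2*(0)*conj(-1) + 2*(0)*conj(-1)]
      = (1/8)[(2) + (-2) + (0) + (0) + (0)] = 0/8 = 0
  <chi_5*chi_1, chi_3> = (1/8)[1*(2)*conj(1) + 1*(-2)*conj(1) + 2*(0)*conj(-1) + 2*(0)*conj(1) + 2*(0)*conj(-1)]
      = (1/8)[(2) + (-2) + (0) + (0) + (0)] = 0/8 = 0
  <chi_5*chi_1, chi_4> = (1/8)[1*(2)*conj(1) + 1*(-2)*conj(1) + 2*(0)*conj(-1) + 2*(0)*conj(-1) + 2*(0)*conj(1)]
      = (1/8)[(2) + (-2) + (0) + (0) + (0)] = 0/8 = 0
  <chi_5*chi_1, chi_5> = (1/8)[1*(2)*conj(2) + 1*(-2)*conj(-2) + 2*(0)*conj(0) + 2*(0)*conj(0) + 2*(0)*conj(0)]
      = (1/8)[(4) + (4) + (0) + (0) + (0)] = 8/8 = 1
Hence the multiplicities are chi_5: 1. Dimension check: dim(chi_5)*dim(chi_1) = 2*1 = 2 and sum (mult * dim) = 1*2 = 2.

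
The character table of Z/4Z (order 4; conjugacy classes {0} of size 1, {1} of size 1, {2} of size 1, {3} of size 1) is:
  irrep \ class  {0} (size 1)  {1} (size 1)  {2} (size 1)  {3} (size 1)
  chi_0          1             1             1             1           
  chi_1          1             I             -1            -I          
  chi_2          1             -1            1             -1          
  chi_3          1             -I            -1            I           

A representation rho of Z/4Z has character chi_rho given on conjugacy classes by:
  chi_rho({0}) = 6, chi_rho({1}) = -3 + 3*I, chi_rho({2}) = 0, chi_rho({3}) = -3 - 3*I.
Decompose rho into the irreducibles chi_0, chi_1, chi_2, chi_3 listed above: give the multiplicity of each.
Multiplicities: chi_0: 0, chi_1: 3, chi_2: 3, chi_3: 0.

Explanation: Use <chi_rho, chi> = (1/|G|) sum_C |C| * chi_rho(C) * conj(chi(C)) with |G| = 4 for each irreducible chi in the table:
  <chi_rho, chi_0> = (1/4)[1*(6)*conj(1) + 1*(-3 + 3*I)*conj(1) + 1*(0)*conj(1) + 1*(-3 - 3*I)*conj(1)]
      = (1/4)[(6) + (-3 + 3*I) + (0) + (-3 - 3*I)] = 0/4 = 0
  <chi_rho, chi_1> = (1/4)[1*(6)*conj(1) + 1*(-3 + 3*I)*conj(I) + 1*(0)*conj(-1) + 1*(-3 - 3*I)*conj(-I)]
      = (1/4)[(6) + (3 + 3*I) + (0) + (3 - 3*I)] = 12/4 = 3
  <chi_rho, chi_2> = (1/4)[1*(6)*conj(1) + 1*(-3 + 3*I)*conj(-1) + 1*(0)*conj(1) + 1*(-3 - 3*I)*conj(-1)]
      = (1/4)[(6) + (3 - 3*I) + (0) + (3 + 3*I)] = 12/4 = 3
  <chi_rho, chi_3> = (1/4)[1*(6)*conj(1) + 1*(-3 + 3*I)*conj(-I) + 1*(0)*conj(-1) + 1*(-3 - 3*I)*conj(I)]
      = (1/4)[(6) + (-3 - 3*I) + (0) + (-3 + 3*I)] = 0/4 = 0
(Exp terms are combined using exp(i*s)*conj(exp(i*t)) = exp(i*(s-t)), and sums of them are collapsed using the identity that for every m > 1 the m distinct m-th roots of unity sum to 0, e.g. 1 + exp(2*I*pi/3) + exp(-2*I*pi/3) = 0.)
Dimension check: dim(rho) = sum (mult * dim) = 0*1 + 3*1 + 3*1 + 0*1 = 6 = chi_rho(e) = 6.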